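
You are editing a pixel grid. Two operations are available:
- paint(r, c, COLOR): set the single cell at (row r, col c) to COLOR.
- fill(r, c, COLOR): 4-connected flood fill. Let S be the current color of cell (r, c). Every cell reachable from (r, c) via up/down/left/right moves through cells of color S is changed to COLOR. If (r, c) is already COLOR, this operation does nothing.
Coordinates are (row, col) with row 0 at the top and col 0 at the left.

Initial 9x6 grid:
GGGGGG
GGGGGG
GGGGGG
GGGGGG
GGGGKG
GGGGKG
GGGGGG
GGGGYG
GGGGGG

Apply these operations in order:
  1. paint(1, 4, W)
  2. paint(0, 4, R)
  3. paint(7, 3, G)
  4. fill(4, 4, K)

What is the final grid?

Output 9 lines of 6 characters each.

After op 1 paint(1,4,W):
GGGGGG
GGGGWG
GGGGGG
GGGGGG
GGGGKG
GGGGKG
GGGGGG
GGGGYG
GGGGGG
After op 2 paint(0,4,R):
GGGGRG
GGGGWG
GGGGGG
GGGGGG
GGGGKG
GGGGKG
GGGGGG
GGGGYG
GGGGGG
After op 3 paint(7,3,G):
GGGGRG
GGGGWG
GGGGGG
GGGGGG
GGGGKG
GGGGKG
GGGGGG
GGGGYG
GGGGGG
After op 4 fill(4,4,K) [0 cells changed]:
GGGGRG
GGGGWG
GGGGGG
GGGGGG
GGGGKG
GGGGKG
GGGGGG
GGGGYG
GGGGGG

Answer: GGGGRG
GGGGWG
GGGGGG
GGGGGG
GGGGKG
GGGGKG
GGGGGG
GGGGYG
GGGGGG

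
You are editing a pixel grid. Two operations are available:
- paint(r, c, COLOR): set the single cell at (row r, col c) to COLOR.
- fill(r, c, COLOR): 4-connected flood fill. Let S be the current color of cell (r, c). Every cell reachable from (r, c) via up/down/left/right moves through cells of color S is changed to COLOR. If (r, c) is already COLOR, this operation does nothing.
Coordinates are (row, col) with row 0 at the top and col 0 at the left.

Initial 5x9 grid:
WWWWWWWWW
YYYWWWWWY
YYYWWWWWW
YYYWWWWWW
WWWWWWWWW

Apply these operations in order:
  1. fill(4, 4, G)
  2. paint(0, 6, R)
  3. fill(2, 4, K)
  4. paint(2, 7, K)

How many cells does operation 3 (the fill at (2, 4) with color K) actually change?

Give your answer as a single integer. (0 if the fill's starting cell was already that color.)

Answer: 34

Derivation:
After op 1 fill(4,4,G) [35 cells changed]:
GGGGGGGGG
YYYGGGGGY
YYYGGGGGG
YYYGGGGGG
GGGGGGGGG
After op 2 paint(0,6,R):
GGGGGGRGG
YYYGGGGGY
YYYGGGGGG
YYYGGGGGG
GGGGGGGGG
After op 3 fill(2,4,K) [34 cells changed]:
KKKKKKRKK
YYYKKKKKY
YYYKKKKKK
YYYKKKKKK
KKKKKKKKK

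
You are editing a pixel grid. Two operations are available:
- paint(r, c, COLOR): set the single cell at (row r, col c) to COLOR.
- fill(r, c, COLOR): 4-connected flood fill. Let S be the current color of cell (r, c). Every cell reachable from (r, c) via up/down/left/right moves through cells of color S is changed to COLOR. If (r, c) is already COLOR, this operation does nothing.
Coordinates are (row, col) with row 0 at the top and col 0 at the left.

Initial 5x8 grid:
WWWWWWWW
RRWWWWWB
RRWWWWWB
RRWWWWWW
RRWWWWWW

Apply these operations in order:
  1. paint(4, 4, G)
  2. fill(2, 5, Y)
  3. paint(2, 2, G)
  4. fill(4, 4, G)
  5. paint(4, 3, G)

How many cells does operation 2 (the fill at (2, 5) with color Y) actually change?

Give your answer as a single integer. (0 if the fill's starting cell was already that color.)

After op 1 paint(4,4,G):
WWWWWWWW
RRWWWWWB
RRWWWWWB
RRWWWWWW
RRWWGWWW
After op 2 fill(2,5,Y) [29 cells changed]:
YYYYYYYY
RRYYYYYB
RRYYYYYB
RRYYYYYY
RRYYGYYY

Answer: 29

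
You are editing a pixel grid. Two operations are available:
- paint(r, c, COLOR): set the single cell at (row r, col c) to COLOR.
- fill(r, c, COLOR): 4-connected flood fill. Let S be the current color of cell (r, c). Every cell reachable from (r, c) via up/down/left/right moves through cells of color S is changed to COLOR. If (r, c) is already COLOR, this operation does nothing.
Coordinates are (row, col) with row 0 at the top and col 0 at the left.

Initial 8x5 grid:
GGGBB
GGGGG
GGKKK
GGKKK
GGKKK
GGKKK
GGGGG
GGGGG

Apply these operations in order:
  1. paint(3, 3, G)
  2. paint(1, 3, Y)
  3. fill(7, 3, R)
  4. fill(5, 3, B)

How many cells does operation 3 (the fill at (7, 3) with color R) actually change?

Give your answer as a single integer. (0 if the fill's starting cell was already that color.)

Answer: 24

Derivation:
After op 1 paint(3,3,G):
GGGBB
GGGGG
GGKKK
GGKGK
GGKKK
GGKKK
GGGGG
GGGGG
After op 2 paint(1,3,Y):
GGGBB
GGGYG
GGKKK
GGKGK
GGKKK
GGKKK
GGGGG
GGGGG
After op 3 fill(7,3,R) [24 cells changed]:
RRRBB
RRRYG
RRKKK
RRKGK
RRKKK
RRKKK
RRRRR
RRRRR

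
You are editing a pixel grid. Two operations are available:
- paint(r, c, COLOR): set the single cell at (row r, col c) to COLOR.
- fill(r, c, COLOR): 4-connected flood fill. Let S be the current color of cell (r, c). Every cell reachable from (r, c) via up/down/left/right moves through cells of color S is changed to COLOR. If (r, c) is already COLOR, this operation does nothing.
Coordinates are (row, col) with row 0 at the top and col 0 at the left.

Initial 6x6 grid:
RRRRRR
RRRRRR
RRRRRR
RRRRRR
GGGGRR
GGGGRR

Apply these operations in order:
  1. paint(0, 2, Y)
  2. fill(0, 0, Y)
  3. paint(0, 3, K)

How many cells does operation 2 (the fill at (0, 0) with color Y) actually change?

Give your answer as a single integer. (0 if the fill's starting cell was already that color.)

After op 1 paint(0,2,Y):
RRYRRR
RRRRRR
RRRRRR
RRRRRR
GGGGRR
GGGGRR
After op 2 fill(0,0,Y) [27 cells changed]:
YYYYYY
YYYYYY
YYYYYY
YYYYYY
GGGGYY
GGGGYY

Answer: 27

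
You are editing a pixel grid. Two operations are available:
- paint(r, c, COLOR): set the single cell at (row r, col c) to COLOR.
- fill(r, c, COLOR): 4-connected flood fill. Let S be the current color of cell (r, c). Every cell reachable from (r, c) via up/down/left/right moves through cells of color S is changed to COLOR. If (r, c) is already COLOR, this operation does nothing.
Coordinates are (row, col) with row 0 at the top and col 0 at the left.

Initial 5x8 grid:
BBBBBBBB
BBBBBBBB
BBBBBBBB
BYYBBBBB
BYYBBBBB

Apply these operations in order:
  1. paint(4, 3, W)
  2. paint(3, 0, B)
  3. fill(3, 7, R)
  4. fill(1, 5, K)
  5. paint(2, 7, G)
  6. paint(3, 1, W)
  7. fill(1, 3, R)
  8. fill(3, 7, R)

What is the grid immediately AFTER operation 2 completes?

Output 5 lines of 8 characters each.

After op 1 paint(4,3,W):
BBBBBBBB
BBBBBBBB
BBBBBBBB
BYYBBBBB
BYYWBBBB
After op 2 paint(3,0,B):
BBBBBBBB
BBBBBBBB
BBBBBBBB
BYYBBBBB
BYYWBBBB

Answer: BBBBBBBB
BBBBBBBB
BBBBBBBB
BYYBBBBB
BYYWBBBB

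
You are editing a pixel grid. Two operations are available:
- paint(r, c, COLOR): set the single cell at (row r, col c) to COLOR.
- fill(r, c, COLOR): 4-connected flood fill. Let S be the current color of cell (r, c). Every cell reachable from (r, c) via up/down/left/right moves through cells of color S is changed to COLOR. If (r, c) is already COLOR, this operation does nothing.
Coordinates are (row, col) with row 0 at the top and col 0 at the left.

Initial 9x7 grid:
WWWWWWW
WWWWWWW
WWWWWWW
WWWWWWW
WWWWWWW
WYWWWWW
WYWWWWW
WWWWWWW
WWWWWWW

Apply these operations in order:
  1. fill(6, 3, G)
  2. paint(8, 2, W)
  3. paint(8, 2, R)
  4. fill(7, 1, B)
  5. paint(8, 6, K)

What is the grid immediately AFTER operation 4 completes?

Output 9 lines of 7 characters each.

After op 1 fill(6,3,G) [61 cells changed]:
GGGGGGG
GGGGGGG
GGGGGGG
GGGGGGG
GGGGGGG
GYGGGGG
GYGGGGG
GGGGGGG
GGGGGGG
After op 2 paint(8,2,W):
GGGGGGG
GGGGGGG
GGGGGGG
GGGGGGG
GGGGGGG
GYGGGGG
GYGGGGG
GGGGGGG
GGWGGGG
After op 3 paint(8,2,R):
GGGGGGG
GGGGGGG
GGGGGGG
GGGGGGG
GGGGGGG
GYGGGGG
GYGGGGG
GGGGGGG
GGRGGGG
After op 4 fill(7,1,B) [60 cells changed]:
BBBBBBB
BBBBBBB
BBBBBBB
BBBBBBB
BBBBBBB
BYBBBBB
BYBBBBB
BBBBBBB
BBRBBBB

Answer: BBBBBBB
BBBBBBB
BBBBBBB
BBBBBBB
BBBBBBB
BYBBBBB
BYBBBBB
BBBBBBB
BBRBBBB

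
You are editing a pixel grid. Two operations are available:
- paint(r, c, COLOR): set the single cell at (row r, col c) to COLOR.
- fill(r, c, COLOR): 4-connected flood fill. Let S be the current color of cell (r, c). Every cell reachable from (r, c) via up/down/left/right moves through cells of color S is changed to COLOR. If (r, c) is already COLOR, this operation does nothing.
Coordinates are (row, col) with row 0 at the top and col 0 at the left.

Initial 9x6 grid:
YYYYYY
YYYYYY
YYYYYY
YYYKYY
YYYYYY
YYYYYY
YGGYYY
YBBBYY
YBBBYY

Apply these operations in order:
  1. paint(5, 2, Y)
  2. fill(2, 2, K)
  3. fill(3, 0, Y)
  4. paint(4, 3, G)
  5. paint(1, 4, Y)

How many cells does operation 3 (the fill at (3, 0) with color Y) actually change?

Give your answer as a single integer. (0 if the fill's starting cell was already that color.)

After op 1 paint(5,2,Y):
YYYYYY
YYYYYY
YYYYYY
YYYKYY
YYYYYY
YYYYYY
YGGYYY
YBBBYY
YBBBYY
After op 2 fill(2,2,K) [45 cells changed]:
KKKKKK
KKKKKK
KKKKKK
KKKKKK
KKKKKK
KKKKKK
KGGKKK
KBBBKK
KBBBKK
After op 3 fill(3,0,Y) [46 cells changed]:
YYYYYY
YYYYYY
YYYYYY
YYYYYY
YYYYYY
YYYYYY
YGGYYY
YBBBYY
YBBBYY

Answer: 46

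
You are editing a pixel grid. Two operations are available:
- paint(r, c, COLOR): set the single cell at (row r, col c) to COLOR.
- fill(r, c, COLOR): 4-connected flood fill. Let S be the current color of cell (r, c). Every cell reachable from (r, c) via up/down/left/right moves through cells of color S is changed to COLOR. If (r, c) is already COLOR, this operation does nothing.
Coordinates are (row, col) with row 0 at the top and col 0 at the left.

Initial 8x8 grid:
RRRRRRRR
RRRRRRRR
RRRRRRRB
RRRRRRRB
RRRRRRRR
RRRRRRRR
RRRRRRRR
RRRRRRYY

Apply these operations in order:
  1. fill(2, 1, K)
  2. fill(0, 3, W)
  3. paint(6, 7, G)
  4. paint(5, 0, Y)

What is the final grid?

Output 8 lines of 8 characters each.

Answer: WWWWWWWW
WWWWWWWW
WWWWWWWB
WWWWWWWB
WWWWWWWW
YWWWWWWW
WWWWWWWG
WWWWWWYY

Derivation:
After op 1 fill(2,1,K) [60 cells changed]:
KKKKKKKK
KKKKKKKK
KKKKKKKB
KKKKKKKB
KKKKKKKK
KKKKKKKK
KKKKKKKK
KKKKKKYY
After op 2 fill(0,3,W) [60 cells changed]:
WWWWWWWW
WWWWWWWW
WWWWWWWB
WWWWWWWB
WWWWWWWW
WWWWWWWW
WWWWWWWW
WWWWWWYY
After op 3 paint(6,7,G):
WWWWWWWW
WWWWWWWW
WWWWWWWB
WWWWWWWB
WWWWWWWW
WWWWWWWW
WWWWWWWG
WWWWWWYY
After op 4 paint(5,0,Y):
WWWWWWWW
WWWWWWWW
WWWWWWWB
WWWWWWWB
WWWWWWWW
YWWWWWWW
WWWWWWWG
WWWWWWYY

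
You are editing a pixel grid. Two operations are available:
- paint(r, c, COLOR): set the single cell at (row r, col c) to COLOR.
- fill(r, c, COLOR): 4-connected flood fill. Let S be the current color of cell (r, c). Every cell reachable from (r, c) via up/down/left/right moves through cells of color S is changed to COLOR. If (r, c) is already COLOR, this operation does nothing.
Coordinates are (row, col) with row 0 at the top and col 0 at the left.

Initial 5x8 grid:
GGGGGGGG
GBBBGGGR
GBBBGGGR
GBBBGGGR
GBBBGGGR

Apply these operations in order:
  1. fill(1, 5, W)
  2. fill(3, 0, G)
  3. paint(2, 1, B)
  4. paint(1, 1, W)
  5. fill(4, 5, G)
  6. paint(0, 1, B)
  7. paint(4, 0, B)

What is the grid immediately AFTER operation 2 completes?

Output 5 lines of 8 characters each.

After op 1 fill(1,5,W) [24 cells changed]:
WWWWWWWW
WBBBWWWR
WBBBWWWR
WBBBWWWR
WBBBWWWR
After op 2 fill(3,0,G) [24 cells changed]:
GGGGGGGG
GBBBGGGR
GBBBGGGR
GBBBGGGR
GBBBGGGR

Answer: GGGGGGGG
GBBBGGGR
GBBBGGGR
GBBBGGGR
GBBBGGGR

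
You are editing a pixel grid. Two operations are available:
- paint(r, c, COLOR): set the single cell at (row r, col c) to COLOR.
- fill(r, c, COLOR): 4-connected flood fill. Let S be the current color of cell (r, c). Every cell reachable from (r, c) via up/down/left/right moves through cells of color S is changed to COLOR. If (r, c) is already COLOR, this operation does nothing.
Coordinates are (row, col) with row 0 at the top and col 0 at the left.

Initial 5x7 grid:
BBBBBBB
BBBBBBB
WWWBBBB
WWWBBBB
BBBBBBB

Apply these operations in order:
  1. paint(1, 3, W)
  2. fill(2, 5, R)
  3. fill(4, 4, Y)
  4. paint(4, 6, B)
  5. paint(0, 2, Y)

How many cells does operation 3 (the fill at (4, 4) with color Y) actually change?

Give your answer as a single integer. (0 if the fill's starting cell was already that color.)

After op 1 paint(1,3,W):
BBBBBBB
BBBWBBB
WWWBBBB
WWWBBBB
BBBBBBB
After op 2 fill(2,5,R) [28 cells changed]:
RRRRRRR
RRRWRRR
WWWRRRR
WWWRRRR
RRRRRRR
After op 3 fill(4,4,Y) [28 cells changed]:
YYYYYYY
YYYWYYY
WWWYYYY
WWWYYYY
YYYYYYY

Answer: 28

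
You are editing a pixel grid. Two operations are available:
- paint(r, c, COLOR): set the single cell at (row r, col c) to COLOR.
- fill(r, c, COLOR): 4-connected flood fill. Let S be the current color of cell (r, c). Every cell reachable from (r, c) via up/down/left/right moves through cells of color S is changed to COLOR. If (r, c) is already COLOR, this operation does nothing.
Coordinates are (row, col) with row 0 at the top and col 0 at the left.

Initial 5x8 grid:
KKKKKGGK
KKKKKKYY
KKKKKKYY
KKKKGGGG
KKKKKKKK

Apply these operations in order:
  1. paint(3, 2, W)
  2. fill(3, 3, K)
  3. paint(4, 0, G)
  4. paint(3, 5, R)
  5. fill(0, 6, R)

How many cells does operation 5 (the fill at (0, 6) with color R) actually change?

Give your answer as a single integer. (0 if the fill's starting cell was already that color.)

Answer: 2

Derivation:
After op 1 paint(3,2,W):
KKKKKGGK
KKKKKKYY
KKKKKKYY
KKWKGGGG
KKKKKKKK
After op 2 fill(3,3,K) [0 cells changed]:
KKKKKGGK
KKKKKKYY
KKKKKKYY
KKWKGGGG
KKKKKKKK
After op 3 paint(4,0,G):
KKKKKGGK
KKKKKKYY
KKKKKKYY
KKWKGGGG
GKKKKKKK
After op 4 paint(3,5,R):
KKKKKGGK
KKKKKKYY
KKKKKKYY
KKWKGRGG
GKKKKKKK
After op 5 fill(0,6,R) [2 cells changed]:
KKKKKRRK
KKKKKKYY
KKKKKKYY
KKWKGRGG
GKKKKKKK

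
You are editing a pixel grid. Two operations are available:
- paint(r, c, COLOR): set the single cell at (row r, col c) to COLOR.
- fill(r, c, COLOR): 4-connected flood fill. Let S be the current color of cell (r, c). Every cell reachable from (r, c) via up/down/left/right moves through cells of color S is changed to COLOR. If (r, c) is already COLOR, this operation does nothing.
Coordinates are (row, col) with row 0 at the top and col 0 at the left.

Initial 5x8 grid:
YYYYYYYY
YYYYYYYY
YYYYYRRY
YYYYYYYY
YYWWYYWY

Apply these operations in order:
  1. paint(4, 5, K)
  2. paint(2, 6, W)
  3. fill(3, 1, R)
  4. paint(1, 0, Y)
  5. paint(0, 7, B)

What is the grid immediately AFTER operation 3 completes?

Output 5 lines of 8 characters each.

After op 1 paint(4,5,K):
YYYYYYYY
YYYYYYYY
YYYYYRRY
YYYYYYYY
YYWWYKWY
After op 2 paint(2,6,W):
YYYYYYYY
YYYYYYYY
YYYYYRWY
YYYYYYYY
YYWWYKWY
After op 3 fill(3,1,R) [34 cells changed]:
RRRRRRRR
RRRRRRRR
RRRRRRWR
RRRRRRRR
RRWWRKWR

Answer: RRRRRRRR
RRRRRRRR
RRRRRRWR
RRRRRRRR
RRWWRKWR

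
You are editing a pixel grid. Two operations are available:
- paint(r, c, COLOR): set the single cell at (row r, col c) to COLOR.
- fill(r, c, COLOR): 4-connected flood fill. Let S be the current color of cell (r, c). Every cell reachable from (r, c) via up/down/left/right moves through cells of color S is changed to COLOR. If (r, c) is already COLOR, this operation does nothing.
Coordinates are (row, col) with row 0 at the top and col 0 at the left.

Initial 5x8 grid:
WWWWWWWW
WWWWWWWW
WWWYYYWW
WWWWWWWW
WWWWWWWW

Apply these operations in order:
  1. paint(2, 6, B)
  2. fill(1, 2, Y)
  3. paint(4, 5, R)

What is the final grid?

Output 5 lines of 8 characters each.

Answer: YYYYYYYY
YYYYYYYY
YYYYYYBY
YYYYYYYY
YYYYYRYY

Derivation:
After op 1 paint(2,6,B):
WWWWWWWW
WWWWWWWW
WWWYYYBW
WWWWWWWW
WWWWWWWW
After op 2 fill(1,2,Y) [36 cells changed]:
YYYYYYYY
YYYYYYYY
YYYYYYBY
YYYYYYYY
YYYYYYYY
After op 3 paint(4,5,R):
YYYYYYYY
YYYYYYYY
YYYYYYBY
YYYYYYYY
YYYYYRYY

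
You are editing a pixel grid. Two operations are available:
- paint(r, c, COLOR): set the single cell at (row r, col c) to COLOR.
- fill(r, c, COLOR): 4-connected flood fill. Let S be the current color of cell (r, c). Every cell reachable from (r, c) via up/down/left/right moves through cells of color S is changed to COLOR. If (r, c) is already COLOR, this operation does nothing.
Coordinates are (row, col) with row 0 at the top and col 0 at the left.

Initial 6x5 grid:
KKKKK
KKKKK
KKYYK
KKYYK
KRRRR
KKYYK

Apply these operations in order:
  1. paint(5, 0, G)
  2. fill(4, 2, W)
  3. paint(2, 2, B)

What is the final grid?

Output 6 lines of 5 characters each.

Answer: KKKKK
KKKKK
KKBYK
KKYYK
KWWWW
GKYYK

Derivation:
After op 1 paint(5,0,G):
KKKKK
KKKKK
KKYYK
KKYYK
KRRRR
GKYYK
After op 2 fill(4,2,W) [4 cells changed]:
KKKKK
KKKKK
KKYYK
KKYYK
KWWWW
GKYYK
After op 3 paint(2,2,B):
KKKKK
KKKKK
KKBYK
KKYYK
KWWWW
GKYYK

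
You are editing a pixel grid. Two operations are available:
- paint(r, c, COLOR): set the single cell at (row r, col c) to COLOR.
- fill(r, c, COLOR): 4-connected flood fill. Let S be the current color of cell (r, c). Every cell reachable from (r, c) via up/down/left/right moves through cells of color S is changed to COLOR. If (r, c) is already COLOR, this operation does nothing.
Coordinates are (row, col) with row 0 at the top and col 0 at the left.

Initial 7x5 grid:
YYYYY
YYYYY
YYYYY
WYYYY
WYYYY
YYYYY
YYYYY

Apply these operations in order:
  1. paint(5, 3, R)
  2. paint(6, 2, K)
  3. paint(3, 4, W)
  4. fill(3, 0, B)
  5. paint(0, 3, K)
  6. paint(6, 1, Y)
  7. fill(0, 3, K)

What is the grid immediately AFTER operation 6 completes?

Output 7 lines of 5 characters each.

After op 1 paint(5,3,R):
YYYYY
YYYYY
YYYYY
WYYYY
WYYYY
YYYRY
YYYYY
After op 2 paint(6,2,K):
YYYYY
YYYYY
YYYYY
WYYYY
WYYYY
YYYRY
YYKYY
After op 3 paint(3,4,W):
YYYYY
YYYYY
YYYYY
WYYYW
WYYYY
YYYRY
YYKYY
After op 4 fill(3,0,B) [2 cells changed]:
YYYYY
YYYYY
YYYYY
BYYYW
BYYYY
YYYRY
YYKYY
After op 5 paint(0,3,K):
YYYKY
YYYYY
YYYYY
BYYYW
BYYYY
YYYRY
YYKYY
After op 6 paint(6,1,Y):
YYYKY
YYYYY
YYYYY
BYYYW
BYYYY
YYYRY
YYKYY

Answer: YYYKY
YYYYY
YYYYY
BYYYW
BYYYY
YYYRY
YYKYY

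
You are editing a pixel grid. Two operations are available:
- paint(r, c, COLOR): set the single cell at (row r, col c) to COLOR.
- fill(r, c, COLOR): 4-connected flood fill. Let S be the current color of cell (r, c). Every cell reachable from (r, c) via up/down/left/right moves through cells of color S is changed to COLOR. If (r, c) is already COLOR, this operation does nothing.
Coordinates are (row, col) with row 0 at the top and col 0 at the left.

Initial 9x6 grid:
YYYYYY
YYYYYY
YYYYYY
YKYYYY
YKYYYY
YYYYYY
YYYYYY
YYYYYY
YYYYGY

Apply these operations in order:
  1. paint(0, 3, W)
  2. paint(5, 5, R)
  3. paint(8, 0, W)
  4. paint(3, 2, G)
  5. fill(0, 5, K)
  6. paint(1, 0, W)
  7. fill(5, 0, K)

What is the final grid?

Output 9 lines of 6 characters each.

Answer: KKKWKK
WKKKKK
KKKKKK
KKGKKK
KKKKKK
KKKKKR
KKKKKK
KKKKKK
WKKKGK

Derivation:
After op 1 paint(0,3,W):
YYYWYY
YYYYYY
YYYYYY
YKYYYY
YKYYYY
YYYYYY
YYYYYY
YYYYYY
YYYYGY
After op 2 paint(5,5,R):
YYYWYY
YYYYYY
YYYYYY
YKYYYY
YKYYYY
YYYYYR
YYYYYY
YYYYYY
YYYYGY
After op 3 paint(8,0,W):
YYYWYY
YYYYYY
YYYYYY
YKYYYY
YKYYYY
YYYYYR
YYYYYY
YYYYYY
WYYYGY
After op 4 paint(3,2,G):
YYYWYY
YYYYYY
YYYYYY
YKGYYY
YKYYYY
YYYYYR
YYYYYY
YYYYYY
WYYYGY
After op 5 fill(0,5,K) [47 cells changed]:
KKKWKK
KKKKKK
KKKKKK
KKGKKK
KKKKKK
KKKKKR
KKKKKK
KKKKKK
WKKKGK
After op 6 paint(1,0,W):
KKKWKK
WKKKKK
KKKKKK
KKGKKK
KKKKKK
KKKKKR
KKKKKK
KKKKKK
WKKKGK
After op 7 fill(5,0,K) [0 cells changed]:
KKKWKK
WKKKKK
KKKKKK
KKGKKK
KKKKKK
KKKKKR
KKKKKK
KKKKKK
WKKKGK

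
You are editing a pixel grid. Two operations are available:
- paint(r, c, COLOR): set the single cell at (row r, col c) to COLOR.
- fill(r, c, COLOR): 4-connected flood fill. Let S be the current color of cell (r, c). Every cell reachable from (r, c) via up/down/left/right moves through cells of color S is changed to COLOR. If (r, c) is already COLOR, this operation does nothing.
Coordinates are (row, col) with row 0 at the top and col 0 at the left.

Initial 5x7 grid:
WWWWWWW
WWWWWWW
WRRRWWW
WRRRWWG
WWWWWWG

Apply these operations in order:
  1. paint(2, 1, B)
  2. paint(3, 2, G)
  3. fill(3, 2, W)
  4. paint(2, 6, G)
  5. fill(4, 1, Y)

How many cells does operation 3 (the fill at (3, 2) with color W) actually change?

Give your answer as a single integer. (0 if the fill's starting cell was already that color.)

Answer: 1

Derivation:
After op 1 paint(2,1,B):
WWWWWWW
WWWWWWW
WBRRWWW
WRRRWWG
WWWWWWG
After op 2 paint(3,2,G):
WWWWWWW
WWWWWWW
WBRRWWW
WRGRWWG
WWWWWWG
After op 3 fill(3,2,W) [1 cells changed]:
WWWWWWW
WWWWWWW
WBRRWWW
WRWRWWG
WWWWWWG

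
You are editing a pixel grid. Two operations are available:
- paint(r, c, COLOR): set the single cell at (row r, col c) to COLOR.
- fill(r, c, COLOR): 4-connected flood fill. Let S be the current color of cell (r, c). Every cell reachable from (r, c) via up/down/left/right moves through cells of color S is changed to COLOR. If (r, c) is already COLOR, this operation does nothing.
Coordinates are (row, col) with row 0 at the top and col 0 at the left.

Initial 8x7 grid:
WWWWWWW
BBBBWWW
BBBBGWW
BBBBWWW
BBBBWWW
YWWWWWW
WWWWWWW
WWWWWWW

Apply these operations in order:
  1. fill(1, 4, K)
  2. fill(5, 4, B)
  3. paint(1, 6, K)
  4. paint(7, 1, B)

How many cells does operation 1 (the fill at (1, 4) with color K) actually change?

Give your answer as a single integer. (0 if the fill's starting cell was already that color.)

Answer: 38

Derivation:
After op 1 fill(1,4,K) [38 cells changed]:
KKKKKKK
BBBBKKK
BBBBGKK
BBBBKKK
BBBBKKK
YKKKKKK
KKKKKKK
KKKKKKK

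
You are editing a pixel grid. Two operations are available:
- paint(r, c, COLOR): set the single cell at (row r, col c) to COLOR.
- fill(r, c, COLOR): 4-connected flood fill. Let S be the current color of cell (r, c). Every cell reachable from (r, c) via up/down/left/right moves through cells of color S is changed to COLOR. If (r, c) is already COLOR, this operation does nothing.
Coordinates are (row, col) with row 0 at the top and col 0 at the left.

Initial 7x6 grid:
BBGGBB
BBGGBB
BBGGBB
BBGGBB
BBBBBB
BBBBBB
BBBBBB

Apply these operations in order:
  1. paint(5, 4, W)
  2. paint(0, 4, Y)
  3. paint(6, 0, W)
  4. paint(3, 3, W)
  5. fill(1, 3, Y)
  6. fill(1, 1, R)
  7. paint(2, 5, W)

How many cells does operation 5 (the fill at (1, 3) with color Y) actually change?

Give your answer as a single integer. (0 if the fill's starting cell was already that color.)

Answer: 7

Derivation:
After op 1 paint(5,4,W):
BBGGBB
BBGGBB
BBGGBB
BBGGBB
BBBBBB
BBBBWB
BBBBBB
After op 2 paint(0,4,Y):
BBGGYB
BBGGBB
BBGGBB
BBGGBB
BBBBBB
BBBBWB
BBBBBB
After op 3 paint(6,0,W):
BBGGYB
BBGGBB
BBGGBB
BBGGBB
BBBBBB
BBBBWB
WBBBBB
After op 4 paint(3,3,W):
BBGGYB
BBGGBB
BBGGBB
BBGWBB
BBBBBB
BBBBWB
WBBBBB
After op 5 fill(1,3,Y) [7 cells changed]:
BBYYYB
BBYYBB
BBYYBB
BBYWBB
BBBBBB
BBBBWB
WBBBBB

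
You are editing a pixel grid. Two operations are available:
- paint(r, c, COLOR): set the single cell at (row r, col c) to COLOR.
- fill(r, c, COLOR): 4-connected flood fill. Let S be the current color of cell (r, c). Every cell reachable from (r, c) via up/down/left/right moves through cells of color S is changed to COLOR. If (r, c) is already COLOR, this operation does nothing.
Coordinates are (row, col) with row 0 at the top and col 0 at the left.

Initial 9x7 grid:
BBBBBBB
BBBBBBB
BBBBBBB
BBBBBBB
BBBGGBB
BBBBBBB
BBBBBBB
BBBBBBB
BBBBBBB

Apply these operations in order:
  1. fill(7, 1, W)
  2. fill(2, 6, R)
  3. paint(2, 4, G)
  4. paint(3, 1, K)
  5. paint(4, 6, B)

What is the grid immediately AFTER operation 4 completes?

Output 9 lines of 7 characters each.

Answer: RRRRRRR
RRRRRRR
RRRRGRR
RKRRRRR
RRRGGRR
RRRRRRR
RRRRRRR
RRRRRRR
RRRRRRR

Derivation:
After op 1 fill(7,1,W) [61 cells changed]:
WWWWWWW
WWWWWWW
WWWWWWW
WWWWWWW
WWWGGWW
WWWWWWW
WWWWWWW
WWWWWWW
WWWWWWW
After op 2 fill(2,6,R) [61 cells changed]:
RRRRRRR
RRRRRRR
RRRRRRR
RRRRRRR
RRRGGRR
RRRRRRR
RRRRRRR
RRRRRRR
RRRRRRR
After op 3 paint(2,4,G):
RRRRRRR
RRRRRRR
RRRRGRR
RRRRRRR
RRRGGRR
RRRRRRR
RRRRRRR
RRRRRRR
RRRRRRR
After op 4 paint(3,1,K):
RRRRRRR
RRRRRRR
RRRRGRR
RKRRRRR
RRRGGRR
RRRRRRR
RRRRRRR
RRRRRRR
RRRRRRR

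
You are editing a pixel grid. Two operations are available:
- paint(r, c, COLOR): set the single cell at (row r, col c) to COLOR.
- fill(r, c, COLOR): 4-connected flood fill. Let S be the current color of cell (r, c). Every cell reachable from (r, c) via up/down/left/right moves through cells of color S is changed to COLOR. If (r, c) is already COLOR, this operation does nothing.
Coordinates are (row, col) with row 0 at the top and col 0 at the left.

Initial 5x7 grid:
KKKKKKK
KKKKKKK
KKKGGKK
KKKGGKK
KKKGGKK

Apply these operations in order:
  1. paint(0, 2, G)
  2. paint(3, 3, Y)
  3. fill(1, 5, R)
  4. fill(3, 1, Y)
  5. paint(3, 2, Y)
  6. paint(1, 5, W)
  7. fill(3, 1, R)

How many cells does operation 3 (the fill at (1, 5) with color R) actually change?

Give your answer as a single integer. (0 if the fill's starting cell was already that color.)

After op 1 paint(0,2,G):
KKGKKKK
KKKKKKK
KKKGGKK
KKKGGKK
KKKGGKK
After op 2 paint(3,3,Y):
KKGKKKK
KKKKKKK
KKKGGKK
KKKYGKK
KKKGGKK
After op 3 fill(1,5,R) [28 cells changed]:
RRGRRRR
RRRRRRR
RRRGGRR
RRRYGRR
RRRGGRR

Answer: 28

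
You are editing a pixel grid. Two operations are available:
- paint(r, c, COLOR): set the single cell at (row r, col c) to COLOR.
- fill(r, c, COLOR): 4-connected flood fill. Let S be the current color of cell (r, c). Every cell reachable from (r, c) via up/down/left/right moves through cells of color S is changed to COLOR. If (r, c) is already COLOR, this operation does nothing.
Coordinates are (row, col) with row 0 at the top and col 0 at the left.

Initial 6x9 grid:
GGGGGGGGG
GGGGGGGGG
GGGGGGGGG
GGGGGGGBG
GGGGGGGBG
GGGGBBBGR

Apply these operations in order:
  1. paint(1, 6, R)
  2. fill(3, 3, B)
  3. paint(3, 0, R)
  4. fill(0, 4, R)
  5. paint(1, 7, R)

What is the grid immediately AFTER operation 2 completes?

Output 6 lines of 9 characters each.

After op 1 paint(1,6,R):
GGGGGGGGG
GGGGGGRGG
GGGGGGGGG
GGGGGGGBG
GGGGGGGBG
GGGGBBBGR
After op 2 fill(3,3,B) [46 cells changed]:
BBBBBBBBB
BBBBBBRBB
BBBBBBBBB
BBBBBBBBB
BBBBBBBBB
BBBBBBBGR

Answer: BBBBBBBBB
BBBBBBRBB
BBBBBBBBB
BBBBBBBBB
BBBBBBBBB
BBBBBBBGR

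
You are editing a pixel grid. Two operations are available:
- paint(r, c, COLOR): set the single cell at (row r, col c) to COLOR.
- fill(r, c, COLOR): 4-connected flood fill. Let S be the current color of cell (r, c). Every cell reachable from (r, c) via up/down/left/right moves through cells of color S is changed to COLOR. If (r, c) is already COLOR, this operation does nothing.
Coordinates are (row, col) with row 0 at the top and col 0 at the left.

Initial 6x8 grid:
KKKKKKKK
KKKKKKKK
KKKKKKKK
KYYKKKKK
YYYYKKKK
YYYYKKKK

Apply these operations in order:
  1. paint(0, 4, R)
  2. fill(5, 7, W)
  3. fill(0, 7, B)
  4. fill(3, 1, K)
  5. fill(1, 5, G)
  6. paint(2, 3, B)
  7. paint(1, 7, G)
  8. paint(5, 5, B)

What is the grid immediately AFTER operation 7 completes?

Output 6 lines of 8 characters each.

After op 1 paint(0,4,R):
KKKKRKKK
KKKKKKKK
KKKKKKKK
KYYKKKKK
YYYYKKKK
YYYYKKKK
After op 2 fill(5,7,W) [37 cells changed]:
WWWWRWWW
WWWWWWWW
WWWWWWWW
WYYWWWWW
YYYYWWWW
YYYYWWWW
After op 3 fill(0,7,B) [37 cells changed]:
BBBBRBBB
BBBBBBBB
BBBBBBBB
BYYBBBBB
YYYYBBBB
YYYYBBBB
After op 4 fill(3,1,K) [10 cells changed]:
BBBBRBBB
BBBBBBBB
BBBBBBBB
BKKBBBBB
KKKKBBBB
KKKKBBBB
After op 5 fill(1,5,G) [37 cells changed]:
GGGGRGGG
GGGGGGGG
GGGGGGGG
GKKGGGGG
KKKKGGGG
KKKKGGGG
After op 6 paint(2,3,B):
GGGGRGGG
GGGGGGGG
GGGBGGGG
GKKGGGGG
KKKKGGGG
KKKKGGGG
After op 7 paint(1,7,G):
GGGGRGGG
GGGGGGGG
GGGBGGGG
GKKGGGGG
KKKKGGGG
KKKKGGGG

Answer: GGGGRGGG
GGGGGGGG
GGGBGGGG
GKKGGGGG
KKKKGGGG
KKKKGGGG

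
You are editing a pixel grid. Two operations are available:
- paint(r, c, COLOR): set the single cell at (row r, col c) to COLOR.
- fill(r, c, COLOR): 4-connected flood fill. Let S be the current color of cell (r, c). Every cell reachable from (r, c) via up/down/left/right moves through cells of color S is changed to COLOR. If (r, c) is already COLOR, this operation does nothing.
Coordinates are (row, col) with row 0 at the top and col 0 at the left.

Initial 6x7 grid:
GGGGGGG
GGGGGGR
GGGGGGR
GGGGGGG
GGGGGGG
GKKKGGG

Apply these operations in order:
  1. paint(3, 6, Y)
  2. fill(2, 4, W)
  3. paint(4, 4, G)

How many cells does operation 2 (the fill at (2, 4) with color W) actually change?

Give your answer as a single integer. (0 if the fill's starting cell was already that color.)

After op 1 paint(3,6,Y):
GGGGGGG
GGGGGGR
GGGGGGR
GGGGGGY
GGGGGGG
GKKKGGG
After op 2 fill(2,4,W) [36 cells changed]:
WWWWWWW
WWWWWWR
WWWWWWR
WWWWWWY
WWWWWWW
WKKKWWW

Answer: 36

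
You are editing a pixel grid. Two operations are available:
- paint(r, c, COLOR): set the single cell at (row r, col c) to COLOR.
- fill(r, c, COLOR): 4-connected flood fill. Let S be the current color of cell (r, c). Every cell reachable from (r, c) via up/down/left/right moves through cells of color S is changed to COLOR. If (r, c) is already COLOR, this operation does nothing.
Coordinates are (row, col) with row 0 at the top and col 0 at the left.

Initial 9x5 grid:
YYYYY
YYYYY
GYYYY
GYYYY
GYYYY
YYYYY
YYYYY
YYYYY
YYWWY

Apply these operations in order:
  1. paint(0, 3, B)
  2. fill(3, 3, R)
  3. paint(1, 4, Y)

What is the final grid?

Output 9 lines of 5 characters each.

After op 1 paint(0,3,B):
YYYBY
YYYYY
GYYYY
GYYYY
GYYYY
YYYYY
YYYYY
YYYYY
YYWWY
After op 2 fill(3,3,R) [39 cells changed]:
RRRBR
RRRRR
GRRRR
GRRRR
GRRRR
RRRRR
RRRRR
RRRRR
RRWWR
After op 3 paint(1,4,Y):
RRRBR
RRRRY
GRRRR
GRRRR
GRRRR
RRRRR
RRRRR
RRRRR
RRWWR

Answer: RRRBR
RRRRY
GRRRR
GRRRR
GRRRR
RRRRR
RRRRR
RRRRR
RRWWR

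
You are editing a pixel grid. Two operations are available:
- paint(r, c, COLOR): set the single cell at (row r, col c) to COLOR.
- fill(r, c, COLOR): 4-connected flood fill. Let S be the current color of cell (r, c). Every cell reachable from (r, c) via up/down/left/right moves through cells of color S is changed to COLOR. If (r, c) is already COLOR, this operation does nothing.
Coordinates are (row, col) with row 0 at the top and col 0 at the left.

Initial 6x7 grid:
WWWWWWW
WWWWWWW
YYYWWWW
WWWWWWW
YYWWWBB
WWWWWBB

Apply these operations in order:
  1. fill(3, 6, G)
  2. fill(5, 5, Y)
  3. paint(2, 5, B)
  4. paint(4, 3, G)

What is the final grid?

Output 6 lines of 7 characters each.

Answer: GGGGGGG
GGGGGGG
YYYGGBG
GGGGGGG
YYGGGYY
GGGGGYY

Derivation:
After op 1 fill(3,6,G) [33 cells changed]:
GGGGGGG
GGGGGGG
YYYGGGG
GGGGGGG
YYGGGBB
GGGGGBB
After op 2 fill(5,5,Y) [4 cells changed]:
GGGGGGG
GGGGGGG
YYYGGGG
GGGGGGG
YYGGGYY
GGGGGYY
After op 3 paint(2,5,B):
GGGGGGG
GGGGGGG
YYYGGBG
GGGGGGG
YYGGGYY
GGGGGYY
After op 4 paint(4,3,G):
GGGGGGG
GGGGGGG
YYYGGBG
GGGGGGG
YYGGGYY
GGGGGYY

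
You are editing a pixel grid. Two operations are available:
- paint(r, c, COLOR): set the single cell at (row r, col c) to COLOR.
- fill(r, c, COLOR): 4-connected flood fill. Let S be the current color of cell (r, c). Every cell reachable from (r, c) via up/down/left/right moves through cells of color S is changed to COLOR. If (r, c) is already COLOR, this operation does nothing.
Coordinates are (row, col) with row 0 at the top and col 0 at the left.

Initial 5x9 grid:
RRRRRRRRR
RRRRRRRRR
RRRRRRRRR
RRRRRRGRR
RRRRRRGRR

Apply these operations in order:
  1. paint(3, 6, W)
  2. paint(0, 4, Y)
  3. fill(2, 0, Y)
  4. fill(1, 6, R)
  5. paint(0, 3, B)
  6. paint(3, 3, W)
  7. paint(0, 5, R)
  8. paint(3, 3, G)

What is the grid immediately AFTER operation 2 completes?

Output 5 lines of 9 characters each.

After op 1 paint(3,6,W):
RRRRRRRRR
RRRRRRRRR
RRRRRRRRR
RRRRRRWRR
RRRRRRGRR
After op 2 paint(0,4,Y):
RRRRYRRRR
RRRRRRRRR
RRRRRRRRR
RRRRRRWRR
RRRRRRGRR

Answer: RRRRYRRRR
RRRRRRRRR
RRRRRRRRR
RRRRRRWRR
RRRRRRGRR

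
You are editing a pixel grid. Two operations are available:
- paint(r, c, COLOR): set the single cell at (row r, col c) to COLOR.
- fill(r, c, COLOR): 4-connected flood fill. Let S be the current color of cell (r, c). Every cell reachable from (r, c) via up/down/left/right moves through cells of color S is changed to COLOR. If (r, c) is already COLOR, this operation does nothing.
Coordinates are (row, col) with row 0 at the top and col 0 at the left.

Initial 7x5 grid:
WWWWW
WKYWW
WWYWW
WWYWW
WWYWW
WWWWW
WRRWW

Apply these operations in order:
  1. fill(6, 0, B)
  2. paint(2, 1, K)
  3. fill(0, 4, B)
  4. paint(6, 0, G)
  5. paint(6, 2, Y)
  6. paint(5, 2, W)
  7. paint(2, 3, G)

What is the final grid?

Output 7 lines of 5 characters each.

After op 1 fill(6,0,B) [28 cells changed]:
BBBBB
BKYBB
BBYBB
BBYBB
BBYBB
BBBBB
BRRBB
After op 2 paint(2,1,K):
BBBBB
BKYBB
BKYBB
BBYBB
BBYBB
BBBBB
BRRBB
After op 3 fill(0,4,B) [0 cells changed]:
BBBBB
BKYBB
BKYBB
BBYBB
BBYBB
BBBBB
BRRBB
After op 4 paint(6,0,G):
BBBBB
BKYBB
BKYBB
BBYBB
BBYBB
BBBBB
GRRBB
After op 5 paint(6,2,Y):
BBBBB
BKYBB
BKYBB
BBYBB
BBYBB
BBBBB
GRYBB
After op 6 paint(5,2,W):
BBBBB
BKYBB
BKYBB
BBYBB
BBYBB
BBWBB
GRYBB
After op 7 paint(2,3,G):
BBBBB
BKYBB
BKYGB
BBYBB
BBYBB
BBWBB
GRYBB

Answer: BBBBB
BKYBB
BKYGB
BBYBB
BBYBB
BBWBB
GRYBB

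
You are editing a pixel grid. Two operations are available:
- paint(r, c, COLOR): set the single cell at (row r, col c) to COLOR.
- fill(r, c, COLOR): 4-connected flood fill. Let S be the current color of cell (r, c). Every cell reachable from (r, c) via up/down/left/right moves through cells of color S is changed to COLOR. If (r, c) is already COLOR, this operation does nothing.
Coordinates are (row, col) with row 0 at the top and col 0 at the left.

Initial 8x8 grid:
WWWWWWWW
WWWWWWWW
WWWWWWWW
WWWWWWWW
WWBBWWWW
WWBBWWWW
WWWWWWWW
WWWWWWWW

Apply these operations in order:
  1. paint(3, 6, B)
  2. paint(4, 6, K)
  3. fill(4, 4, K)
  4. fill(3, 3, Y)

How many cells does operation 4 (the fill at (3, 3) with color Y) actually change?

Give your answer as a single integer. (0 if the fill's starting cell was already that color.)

After op 1 paint(3,6,B):
WWWWWWWW
WWWWWWWW
WWWWWWWW
WWWWWWBW
WWBBWWWW
WWBBWWWW
WWWWWWWW
WWWWWWWW
After op 2 paint(4,6,K):
WWWWWWWW
WWWWWWWW
WWWWWWWW
WWWWWWBW
WWBBWWKW
WWBBWWWW
WWWWWWWW
WWWWWWWW
After op 3 fill(4,4,K) [58 cells changed]:
KKKKKKKK
KKKKKKKK
KKKKKKKK
KKKKKKBK
KKBBKKKK
KKBBKKKK
KKKKKKKK
KKKKKKKK
After op 4 fill(3,3,Y) [59 cells changed]:
YYYYYYYY
YYYYYYYY
YYYYYYYY
YYYYYYBY
YYBBYYYY
YYBBYYYY
YYYYYYYY
YYYYYYYY

Answer: 59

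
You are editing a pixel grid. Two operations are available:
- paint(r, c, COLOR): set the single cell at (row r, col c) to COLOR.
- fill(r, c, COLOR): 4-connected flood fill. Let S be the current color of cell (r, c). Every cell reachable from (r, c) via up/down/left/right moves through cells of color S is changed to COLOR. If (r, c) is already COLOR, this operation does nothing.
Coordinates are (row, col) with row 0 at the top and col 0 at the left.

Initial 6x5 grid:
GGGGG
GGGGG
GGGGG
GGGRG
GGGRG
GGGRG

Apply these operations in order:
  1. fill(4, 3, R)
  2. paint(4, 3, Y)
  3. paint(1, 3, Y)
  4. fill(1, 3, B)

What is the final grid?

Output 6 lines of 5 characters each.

Answer: GGGGG
GGGBG
GGGGG
GGGRG
GGGYG
GGGRG

Derivation:
After op 1 fill(4,3,R) [0 cells changed]:
GGGGG
GGGGG
GGGGG
GGGRG
GGGRG
GGGRG
After op 2 paint(4,3,Y):
GGGGG
GGGGG
GGGGG
GGGRG
GGGYG
GGGRG
After op 3 paint(1,3,Y):
GGGGG
GGGYG
GGGGG
GGGRG
GGGYG
GGGRG
After op 4 fill(1,3,B) [1 cells changed]:
GGGGG
GGGBG
GGGGG
GGGRG
GGGYG
GGGRG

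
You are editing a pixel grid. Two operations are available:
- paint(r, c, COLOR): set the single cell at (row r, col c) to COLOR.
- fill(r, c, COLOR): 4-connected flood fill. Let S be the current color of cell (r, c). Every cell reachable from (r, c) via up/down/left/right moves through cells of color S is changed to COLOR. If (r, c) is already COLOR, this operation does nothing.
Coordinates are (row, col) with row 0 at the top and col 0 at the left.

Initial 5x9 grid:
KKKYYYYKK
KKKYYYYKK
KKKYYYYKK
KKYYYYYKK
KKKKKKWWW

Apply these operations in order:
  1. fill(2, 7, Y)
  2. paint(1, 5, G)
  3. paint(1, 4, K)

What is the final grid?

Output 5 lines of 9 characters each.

Answer: KKKYYYYYY
KKKYKGYYY
KKKYYYYYY
KKYYYYYYY
KKKKKKWWW

Derivation:
After op 1 fill(2,7,Y) [8 cells changed]:
KKKYYYYYY
KKKYYYYYY
KKKYYYYYY
KKYYYYYYY
KKKKKKWWW
After op 2 paint(1,5,G):
KKKYYYYYY
KKKYYGYYY
KKKYYYYYY
KKYYYYYYY
KKKKKKWWW
After op 3 paint(1,4,K):
KKKYYYYYY
KKKYKGYYY
KKKYYYYYY
KKYYYYYYY
KKKKKKWWW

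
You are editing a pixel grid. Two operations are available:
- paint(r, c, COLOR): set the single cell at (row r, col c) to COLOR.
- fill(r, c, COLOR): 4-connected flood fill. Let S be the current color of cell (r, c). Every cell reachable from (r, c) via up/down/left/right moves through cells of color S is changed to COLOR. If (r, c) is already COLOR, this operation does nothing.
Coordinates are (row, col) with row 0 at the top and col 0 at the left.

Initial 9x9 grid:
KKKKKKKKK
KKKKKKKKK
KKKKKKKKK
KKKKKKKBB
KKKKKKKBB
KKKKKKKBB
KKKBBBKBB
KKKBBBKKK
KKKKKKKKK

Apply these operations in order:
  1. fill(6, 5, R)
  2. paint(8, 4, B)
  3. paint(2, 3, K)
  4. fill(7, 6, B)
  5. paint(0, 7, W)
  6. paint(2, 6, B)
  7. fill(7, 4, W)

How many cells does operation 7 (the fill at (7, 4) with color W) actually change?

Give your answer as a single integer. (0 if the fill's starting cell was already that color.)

Answer: 6

Derivation:
After op 1 fill(6,5,R) [6 cells changed]:
KKKKKKKKK
KKKKKKKKK
KKKKKKKKK
KKKKKKKBB
KKKKKKKBB
KKKKKKKBB
KKKRRRKBB
KKKRRRKKK
KKKKKKKKK
After op 2 paint(8,4,B):
KKKKKKKKK
KKKKKKKKK
KKKKKKKKK
KKKKKKKBB
KKKKKKKBB
KKKKKKKBB
KKKRRRKBB
KKKRRRKKK
KKKKBKKKK
After op 3 paint(2,3,K):
KKKKKKKKK
KKKKKKKKK
KKKKKKKKK
KKKKKKKBB
KKKKKKKBB
KKKKKKKBB
KKKRRRKBB
KKKRRRKKK
KKKKBKKKK
After op 4 fill(7,6,B) [66 cells changed]:
BBBBBBBBB
BBBBBBBBB
BBBBBBBBB
BBBBBBBBB
BBBBBBBBB
BBBBBBBBB
BBBRRRBBB
BBBRRRBBB
BBBBBBBBB
After op 5 paint(0,7,W):
BBBBBBBWB
BBBBBBBBB
BBBBBBBBB
BBBBBBBBB
BBBBBBBBB
BBBBBBBBB
BBBRRRBBB
BBBRRRBBB
BBBBBBBBB
After op 6 paint(2,6,B):
BBBBBBBWB
BBBBBBBBB
BBBBBBBBB
BBBBBBBBB
BBBBBBBBB
BBBBBBBBB
BBBRRRBBB
BBBRRRBBB
BBBBBBBBB
After op 7 fill(7,4,W) [6 cells changed]:
BBBBBBBWB
BBBBBBBBB
BBBBBBBBB
BBBBBBBBB
BBBBBBBBB
BBBBBBBBB
BBBWWWBBB
BBBWWWBBB
BBBBBBBBB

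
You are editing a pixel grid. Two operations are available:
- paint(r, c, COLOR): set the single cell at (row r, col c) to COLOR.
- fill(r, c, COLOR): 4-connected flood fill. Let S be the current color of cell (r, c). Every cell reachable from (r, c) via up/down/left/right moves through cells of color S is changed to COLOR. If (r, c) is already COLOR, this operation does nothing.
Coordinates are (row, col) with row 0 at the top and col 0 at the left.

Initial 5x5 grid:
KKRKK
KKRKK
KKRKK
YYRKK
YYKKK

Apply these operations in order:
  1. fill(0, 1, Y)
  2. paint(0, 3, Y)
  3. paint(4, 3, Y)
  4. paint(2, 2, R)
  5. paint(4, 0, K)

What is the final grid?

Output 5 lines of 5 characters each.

Answer: YYRYK
YYRKK
YYRKK
YYRKK
KYKYK

Derivation:
After op 1 fill(0,1,Y) [6 cells changed]:
YYRKK
YYRKK
YYRKK
YYRKK
YYKKK
After op 2 paint(0,3,Y):
YYRYK
YYRKK
YYRKK
YYRKK
YYKKK
After op 3 paint(4,3,Y):
YYRYK
YYRKK
YYRKK
YYRKK
YYKYK
After op 4 paint(2,2,R):
YYRYK
YYRKK
YYRKK
YYRKK
YYKYK
After op 5 paint(4,0,K):
YYRYK
YYRKK
YYRKK
YYRKK
KYKYK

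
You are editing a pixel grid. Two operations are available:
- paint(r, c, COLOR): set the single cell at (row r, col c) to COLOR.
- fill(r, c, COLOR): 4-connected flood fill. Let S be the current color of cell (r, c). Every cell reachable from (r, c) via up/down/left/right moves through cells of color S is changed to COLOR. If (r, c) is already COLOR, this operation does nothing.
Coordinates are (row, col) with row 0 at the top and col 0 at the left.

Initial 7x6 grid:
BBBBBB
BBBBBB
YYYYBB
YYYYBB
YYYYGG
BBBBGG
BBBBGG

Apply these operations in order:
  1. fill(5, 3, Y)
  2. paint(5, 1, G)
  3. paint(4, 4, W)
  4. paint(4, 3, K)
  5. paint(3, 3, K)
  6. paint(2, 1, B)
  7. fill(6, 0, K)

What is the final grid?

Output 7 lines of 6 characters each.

Answer: BBBBBB
BBBBBB
KBKKBB
KKKKBB
KKKKWG
KGKKGG
KKKKGG

Derivation:
After op 1 fill(5,3,Y) [8 cells changed]:
BBBBBB
BBBBBB
YYYYBB
YYYYBB
YYYYGG
YYYYGG
YYYYGG
After op 2 paint(5,1,G):
BBBBBB
BBBBBB
YYYYBB
YYYYBB
YYYYGG
YGYYGG
YYYYGG
After op 3 paint(4,4,W):
BBBBBB
BBBBBB
YYYYBB
YYYYBB
YYYYWG
YGYYGG
YYYYGG
After op 4 paint(4,3,K):
BBBBBB
BBBBBB
YYYYBB
YYYYBB
YYYKWG
YGYYGG
YYYYGG
After op 5 paint(3,3,K):
BBBBBB
BBBBBB
YYYYBB
YYYKBB
YYYKWG
YGYYGG
YYYYGG
After op 6 paint(2,1,B):
BBBBBB
BBBBBB
YBYYBB
YYYKBB
YYYKWG
YGYYGG
YYYYGG
After op 7 fill(6,0,K) [16 cells changed]:
BBBBBB
BBBBBB
KBKKBB
KKKKBB
KKKKWG
KGKKGG
KKKKGG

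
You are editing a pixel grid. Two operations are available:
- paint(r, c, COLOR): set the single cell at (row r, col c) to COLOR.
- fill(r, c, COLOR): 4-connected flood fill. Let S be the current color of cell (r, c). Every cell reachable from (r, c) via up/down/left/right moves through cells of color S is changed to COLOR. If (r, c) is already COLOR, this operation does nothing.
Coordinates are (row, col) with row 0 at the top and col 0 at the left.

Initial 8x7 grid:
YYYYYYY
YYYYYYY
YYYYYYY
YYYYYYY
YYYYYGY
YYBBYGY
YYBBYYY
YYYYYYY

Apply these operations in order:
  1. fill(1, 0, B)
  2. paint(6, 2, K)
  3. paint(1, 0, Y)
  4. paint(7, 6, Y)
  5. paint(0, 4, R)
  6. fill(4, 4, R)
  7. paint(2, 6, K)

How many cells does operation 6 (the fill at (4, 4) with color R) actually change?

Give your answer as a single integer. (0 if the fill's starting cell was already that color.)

After op 1 fill(1,0,B) [50 cells changed]:
BBBBBBB
BBBBBBB
BBBBBBB
BBBBBBB
BBBBBGB
BBBBBGB
BBBBBBB
BBBBBBB
After op 2 paint(6,2,K):
BBBBBBB
BBBBBBB
BBBBBBB
BBBBBBB
BBBBBGB
BBBBBGB
BBKBBBB
BBBBBBB
After op 3 paint(1,0,Y):
BBBBBBB
YBBBBBB
BBBBBBB
BBBBBBB
BBBBBGB
BBBBBGB
BBKBBBB
BBBBBBB
After op 4 paint(7,6,Y):
BBBBBBB
YBBBBBB
BBBBBBB
BBBBBBB
BBBBBGB
BBBBBGB
BBKBBBB
BBBBBBY
After op 5 paint(0,4,R):
BBBBRBB
YBBBBBB
BBBBBBB
BBBBBBB
BBBBBGB
BBBBBGB
BBKBBBB
BBBBBBY
After op 6 fill(4,4,R) [50 cells changed]:
RRRRRRR
YRRRRRR
RRRRRRR
RRRRRRR
RRRRRGR
RRRRRGR
RRKRRRR
RRRRRRY

Answer: 50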